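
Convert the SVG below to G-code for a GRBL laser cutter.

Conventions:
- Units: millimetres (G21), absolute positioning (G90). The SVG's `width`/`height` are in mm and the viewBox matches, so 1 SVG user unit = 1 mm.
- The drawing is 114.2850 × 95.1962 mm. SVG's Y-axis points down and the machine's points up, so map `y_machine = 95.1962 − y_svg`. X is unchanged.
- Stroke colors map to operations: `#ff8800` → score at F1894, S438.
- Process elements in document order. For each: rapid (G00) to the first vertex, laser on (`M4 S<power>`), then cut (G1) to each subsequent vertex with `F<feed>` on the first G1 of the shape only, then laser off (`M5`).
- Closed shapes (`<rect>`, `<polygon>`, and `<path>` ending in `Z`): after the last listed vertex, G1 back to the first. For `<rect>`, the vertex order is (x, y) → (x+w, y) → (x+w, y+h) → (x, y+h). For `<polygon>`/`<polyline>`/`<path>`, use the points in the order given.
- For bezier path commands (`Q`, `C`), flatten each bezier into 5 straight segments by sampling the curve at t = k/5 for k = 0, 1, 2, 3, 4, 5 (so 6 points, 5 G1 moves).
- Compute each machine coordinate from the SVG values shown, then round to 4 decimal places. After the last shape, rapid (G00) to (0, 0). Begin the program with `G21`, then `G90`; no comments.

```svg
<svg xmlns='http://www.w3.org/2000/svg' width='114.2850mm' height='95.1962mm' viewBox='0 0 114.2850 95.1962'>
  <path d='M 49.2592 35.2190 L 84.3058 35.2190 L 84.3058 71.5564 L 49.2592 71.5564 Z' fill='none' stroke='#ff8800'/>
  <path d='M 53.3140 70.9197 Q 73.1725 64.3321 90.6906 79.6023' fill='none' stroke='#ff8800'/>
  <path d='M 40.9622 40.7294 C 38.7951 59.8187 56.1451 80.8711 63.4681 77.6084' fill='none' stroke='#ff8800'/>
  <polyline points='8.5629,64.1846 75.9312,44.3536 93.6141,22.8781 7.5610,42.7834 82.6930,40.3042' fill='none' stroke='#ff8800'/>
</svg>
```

1 u = 1 mm; y_m = 95.1962 − y.

[1] `<path>` rectangle, #ff8800→score S438 F1894: (49.2592,59.9772) → (84.3058,59.9772) → (84.3058,23.6398) → (49.2592,23.6398) → (49.2592,59.9772) (closed)

[2] `<path>` quadratic bezier, #ff8800→score S438 F1894: (53.3140,24.2765) → (61.1638,26.0372) → (68.8263,26.0493) → (76.3017,24.3128) → (83.5897,20.8277) → (90.6906,15.5939)

[3] `<path>` cubic bezier, #ff8800→score S438 F1894: (40.9622,54.4668) → (41.7676,42.9879) → (45.8391,32.2992) → (51.7584,23.6620) → (58.1074,18.3378) → (63.4681,17.5878)

[4] `<polyline>` open polyline, #ff8800→score S438 F1894: (8.5629,31.0116) → (75.9312,50.8426) → (93.6141,72.3181) → (7.5610,52.4128) → (82.6930,54.8920)

G21
G90
G00 X49.2592 Y59.9772
M4 S438
G1 X84.3058 Y59.9772 F1894
G1 X84.3058 Y23.6398
G1 X49.2592 Y23.6398
G1 X49.2592 Y59.9772
M5
G00 X53.3140 Y24.2765
M4 S438
G1 X61.1638 Y26.0372 F1894
G1 X68.8263 Y26.0493
G1 X76.3017 Y24.3128
G1 X83.5897 Y20.8277
G1 X90.6906 Y15.5939
M5
G00 X40.9622 Y54.4668
M4 S438
G1 X41.7676 Y42.9879 F1894
G1 X45.8391 Y32.2992
G1 X51.7584 Y23.6620
G1 X58.1074 Y18.3378
G1 X63.4681 Y17.5878
M5
G00 X8.5629 Y31.0116
M4 S438
G1 X75.9312 Y50.8426 F1894
G1 X93.6141 Y72.3181
G1 X7.5610 Y52.4128
G1 X82.6930 Y54.8920
M5
G00 X0.0000 Y0.0000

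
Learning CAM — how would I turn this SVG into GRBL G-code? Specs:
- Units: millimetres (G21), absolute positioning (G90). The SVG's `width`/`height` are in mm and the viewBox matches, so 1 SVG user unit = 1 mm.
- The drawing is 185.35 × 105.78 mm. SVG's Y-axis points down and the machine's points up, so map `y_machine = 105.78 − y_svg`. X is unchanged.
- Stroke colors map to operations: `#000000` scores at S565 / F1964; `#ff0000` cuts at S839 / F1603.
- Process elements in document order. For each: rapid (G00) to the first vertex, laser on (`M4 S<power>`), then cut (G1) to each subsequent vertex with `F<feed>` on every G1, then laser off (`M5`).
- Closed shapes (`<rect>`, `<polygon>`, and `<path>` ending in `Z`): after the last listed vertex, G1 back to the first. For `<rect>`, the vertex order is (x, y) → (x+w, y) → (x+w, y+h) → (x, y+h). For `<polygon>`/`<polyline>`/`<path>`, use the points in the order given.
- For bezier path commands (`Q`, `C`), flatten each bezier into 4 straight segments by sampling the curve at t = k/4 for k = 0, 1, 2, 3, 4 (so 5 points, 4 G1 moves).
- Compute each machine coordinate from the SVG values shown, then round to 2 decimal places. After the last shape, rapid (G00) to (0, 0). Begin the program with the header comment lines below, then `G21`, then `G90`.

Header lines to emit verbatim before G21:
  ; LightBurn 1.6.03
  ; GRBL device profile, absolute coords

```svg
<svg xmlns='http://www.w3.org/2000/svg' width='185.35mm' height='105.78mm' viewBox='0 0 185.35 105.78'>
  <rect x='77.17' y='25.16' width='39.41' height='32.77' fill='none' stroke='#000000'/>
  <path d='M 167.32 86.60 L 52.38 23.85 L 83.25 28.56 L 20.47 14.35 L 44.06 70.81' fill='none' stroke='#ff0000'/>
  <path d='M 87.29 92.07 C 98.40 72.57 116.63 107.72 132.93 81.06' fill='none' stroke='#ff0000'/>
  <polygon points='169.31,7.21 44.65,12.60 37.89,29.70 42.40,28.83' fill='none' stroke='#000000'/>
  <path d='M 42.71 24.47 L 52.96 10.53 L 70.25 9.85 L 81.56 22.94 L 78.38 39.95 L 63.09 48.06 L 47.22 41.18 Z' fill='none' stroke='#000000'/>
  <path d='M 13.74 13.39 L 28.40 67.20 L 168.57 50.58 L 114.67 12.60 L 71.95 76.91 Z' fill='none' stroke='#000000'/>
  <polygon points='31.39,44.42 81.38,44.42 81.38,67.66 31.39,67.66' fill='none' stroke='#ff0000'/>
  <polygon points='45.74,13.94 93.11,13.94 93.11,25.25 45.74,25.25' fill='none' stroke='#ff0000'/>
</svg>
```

Since the viewBox matches the mm dimensions, user units are millimetres directly. The only transform is the Y-flip y_m = 105.78 − y_svg.

Shape 1 is a rectangle drawn with `<rect>`. Its stroke #000000 means score at S565, F1964. After flipping Y the toolpath is (77.17,80.62) → (116.58,80.62) → (116.58,47.85) → (77.17,47.85) → (77.17,80.62), returning to the start.

Shape 2 is a open polyline drawn with `<path>`. Its stroke #ff0000 means cut at S839, F1603. After flipping Y the toolpath is (167.32,19.18) → (52.38,81.93) → (83.25,77.22) → (20.47,91.43) → (44.06,34.97).

Shape 3 is a cubic bezier drawn with `<path>`. Its stroke #ff0000 means cut at S839, F1603. After flipping Y the toolpath is (87.29,13.71) → (96.82,19.91) → (108.16,16.53) → (120.48,14.49) → (132.93,24.72).

Shape 4 is a closed polygon drawn with `<polygon>`. Its stroke #000000 means score at S565, F1964. After flipping Y the toolpath is (169.31,98.57) → (44.65,93.18) → (37.89,76.08) → (42.40,76.95) → (169.31,98.57), returning to the start.

Shape 5 is a regular polygon drawn with `<path>`. Its stroke #000000 means score at S565, F1964. After flipping Y the toolpath is (42.71,81.31) → (52.96,95.25) → (70.25,95.93) → (81.56,82.84) → (78.38,65.83) → (63.09,57.72) → (47.22,64.60) → (42.71,81.31), returning to the start.

Shape 6 is a closed polygon drawn with `<path>`. Its stroke #000000 means score at S565, F1964. After flipping Y the toolpath is (13.74,92.39) → (28.40,38.58) → (168.57,55.20) → (114.67,93.18) → (71.95,28.87) → (13.74,92.39), returning to the start.

Shape 7 is a rectangle drawn with `<polygon>`. Its stroke #ff0000 means cut at S839, F1603. After flipping Y the toolpath is (31.39,61.36) → (81.38,61.36) → (81.38,38.12) → (31.39,38.12) → (31.39,61.36), returning to the start.

Shape 8 is a rectangle drawn with `<polygon>`. Its stroke #ff0000 means cut at S839, F1603. After flipping Y the toolpath is (45.74,91.84) → (93.11,91.84) → (93.11,80.53) → (45.74,80.53) → (45.74,91.84), returning to the start.

; LightBurn 1.6.03
; GRBL device profile, absolute coords
G21
G90
G00 X77.17 Y80.62
M4 S565
G1 X116.58 Y80.62 F1964
G1 X116.58 Y47.85 F1964
G1 X77.17 Y47.85 F1964
G1 X77.17 Y80.62 F1964
M5
G00 X167.32 Y19.18
M4 S839
G1 X52.38 Y81.93 F1603
G1 X83.25 Y77.22 F1603
G1 X20.47 Y91.43 F1603
G1 X44.06 Y34.97 F1603
M5
G00 X87.29 Y13.71
M4 S839
G1 X96.82 Y19.91 F1603
G1 X108.16 Y16.53 F1603
G1 X120.48 Y14.49 F1603
G1 X132.93 Y24.72 F1603
M5
G00 X169.31 Y98.57
M4 S565
G1 X44.65 Y93.18 F1964
G1 X37.89 Y76.08 F1964
G1 X42.40 Y76.95 F1964
G1 X169.31 Y98.57 F1964
M5
G00 X42.71 Y81.31
M4 S565
G1 X52.96 Y95.25 F1964
G1 X70.25 Y95.93 F1964
G1 X81.56 Y82.84 F1964
G1 X78.38 Y65.83 F1964
G1 X63.09 Y57.72 F1964
G1 X47.22 Y64.60 F1964
G1 X42.71 Y81.31 F1964
M5
G00 X13.74 Y92.39
M4 S565
G1 X28.40 Y38.58 F1964
G1 X168.57 Y55.20 F1964
G1 X114.67 Y93.18 F1964
G1 X71.95 Y28.87 F1964
G1 X13.74 Y92.39 F1964
M5
G00 X31.39 Y61.36
M4 S839
G1 X81.38 Y61.36 F1603
G1 X81.38 Y38.12 F1603
G1 X31.39 Y38.12 F1603
G1 X31.39 Y61.36 F1603
M5
G00 X45.74 Y91.84
M4 S839
G1 X93.11 Y91.84 F1603
G1 X93.11 Y80.53 F1603
G1 X45.74 Y80.53 F1603
G1 X45.74 Y91.84 F1603
M5
G00 X0.00 Y0.00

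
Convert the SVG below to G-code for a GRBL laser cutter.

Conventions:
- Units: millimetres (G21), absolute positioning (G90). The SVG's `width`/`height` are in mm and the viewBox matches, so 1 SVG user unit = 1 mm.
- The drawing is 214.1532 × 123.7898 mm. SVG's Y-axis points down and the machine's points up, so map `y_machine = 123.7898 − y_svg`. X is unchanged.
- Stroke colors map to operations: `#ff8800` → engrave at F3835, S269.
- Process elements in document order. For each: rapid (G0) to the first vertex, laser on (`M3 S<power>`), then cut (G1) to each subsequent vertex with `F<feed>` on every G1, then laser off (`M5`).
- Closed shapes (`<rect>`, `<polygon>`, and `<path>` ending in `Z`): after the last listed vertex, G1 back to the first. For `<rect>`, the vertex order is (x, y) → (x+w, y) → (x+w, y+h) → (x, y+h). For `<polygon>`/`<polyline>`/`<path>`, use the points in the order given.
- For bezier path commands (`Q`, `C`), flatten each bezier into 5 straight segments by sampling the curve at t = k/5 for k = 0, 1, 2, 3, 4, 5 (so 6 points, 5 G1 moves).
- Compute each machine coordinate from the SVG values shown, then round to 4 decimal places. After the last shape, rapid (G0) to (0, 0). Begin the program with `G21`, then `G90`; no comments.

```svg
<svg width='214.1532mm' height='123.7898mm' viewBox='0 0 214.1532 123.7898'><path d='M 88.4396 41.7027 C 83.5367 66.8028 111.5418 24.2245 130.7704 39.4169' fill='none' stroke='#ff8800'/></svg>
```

G21
G90
G0 X88.4396 Y82.0871
M3 S269
G1 X89.1133 Y74.1449 F3835
G1 X95.6842 Y76.4239 F3835
G1 X106.1512 Y82.9026 F3835
G1 X118.5135 Y87.5594 F3835
G1 X130.7704 Y84.3729 F3835
M5
G0 X0.0000 Y0.0000

Since the viewBox matches the mm dimensions, user units are millimetres directly. The only transform is the Y-flip y_m = 123.7898 − y_svg.

Shape 1 is a cubic bezier drawn with `<path>`. Its stroke #ff8800 means engrave at S269, F3835. After flipping Y the toolpath is (88.4396,82.0871) → (89.1133,74.1449) → (95.6842,76.4239) → (106.1512,82.9026) → (118.5135,87.5594) → (130.7704,84.3729).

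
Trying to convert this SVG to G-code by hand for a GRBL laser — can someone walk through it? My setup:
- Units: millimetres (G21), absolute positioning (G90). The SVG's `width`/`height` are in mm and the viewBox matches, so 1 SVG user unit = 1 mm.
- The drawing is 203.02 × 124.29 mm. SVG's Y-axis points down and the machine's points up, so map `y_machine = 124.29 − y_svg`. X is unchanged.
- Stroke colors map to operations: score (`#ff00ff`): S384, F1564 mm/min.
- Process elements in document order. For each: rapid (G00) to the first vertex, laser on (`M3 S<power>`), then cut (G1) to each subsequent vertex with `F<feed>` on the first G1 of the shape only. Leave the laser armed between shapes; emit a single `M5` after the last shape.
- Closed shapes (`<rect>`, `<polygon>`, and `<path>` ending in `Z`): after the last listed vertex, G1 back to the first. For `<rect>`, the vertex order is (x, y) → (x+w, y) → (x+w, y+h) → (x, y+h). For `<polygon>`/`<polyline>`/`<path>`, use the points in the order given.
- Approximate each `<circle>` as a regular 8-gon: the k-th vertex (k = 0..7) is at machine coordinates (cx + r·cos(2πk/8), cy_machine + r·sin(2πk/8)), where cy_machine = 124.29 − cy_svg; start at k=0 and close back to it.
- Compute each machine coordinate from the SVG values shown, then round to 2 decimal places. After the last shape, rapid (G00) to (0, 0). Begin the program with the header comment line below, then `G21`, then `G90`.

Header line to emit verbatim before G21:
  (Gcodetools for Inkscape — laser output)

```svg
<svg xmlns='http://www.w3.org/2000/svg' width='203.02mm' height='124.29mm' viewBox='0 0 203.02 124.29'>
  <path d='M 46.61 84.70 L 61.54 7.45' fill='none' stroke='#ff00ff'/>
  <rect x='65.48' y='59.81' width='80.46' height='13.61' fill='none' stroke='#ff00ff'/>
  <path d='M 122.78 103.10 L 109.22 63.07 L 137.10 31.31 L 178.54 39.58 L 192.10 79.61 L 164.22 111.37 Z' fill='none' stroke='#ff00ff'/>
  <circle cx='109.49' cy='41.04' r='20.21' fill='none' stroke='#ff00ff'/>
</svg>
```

(Gcodetools for Inkscape — laser output)
G21
G90
G00 X46.61 Y39.59
M3 S384
G1 X61.54 Y116.84 F1564
G00 X65.48 Y64.48
M3 S384
G1 X145.94 Y64.48 F1564
G1 X145.94 Y50.87
G1 X65.48 Y50.87
G1 X65.48 Y64.48
G00 X122.78 Y21.19
M3 S384
G1 X109.22 Y61.22 F1564
G1 X137.10 Y92.98
G1 X178.54 Y84.71
G1 X192.10 Y44.68
G1 X164.22 Y12.92
G1 X122.78 Y21.19
G00 X129.70 Y83.25
M3 S384
G1 X123.78 Y97.54 F1564
G1 X109.49 Y103.46
G1 X95.20 Y97.54
G1 X89.28 Y83.25
G1 X95.20 Y68.96
G1 X109.49 Y63.04
G1 X123.78 Y68.96
G1 X129.70 Y83.25
M5
G00 X0.00 Y0.00

Since the viewBox matches the mm dimensions, user units are millimetres directly. The only transform is the Y-flip y_m = 124.29 − y_svg.

Shape 1 is a line segment drawn with `<path>`. Its stroke #ff00ff means score at S384, F1564. After flipping Y the toolpath is (46.61,39.59) → (61.54,116.84).

Shape 2 is a rectangle drawn with `<rect>`. Its stroke #ff00ff means score at S384, F1564. After flipping Y the toolpath is (65.48,64.48) → (145.94,64.48) → (145.94,50.87) → (65.48,50.87) → (65.48,64.48), returning to the start.

Shape 3 is a regular polygon drawn with `<path>`. Its stroke #ff00ff means score at S384, F1564. After flipping Y the toolpath is (122.78,21.19) → (109.22,61.22) → (137.10,92.98) → (178.54,84.71) → (192.10,44.68) → (164.22,12.92) → (122.78,21.19), returning to the start.

Shape 4 is a circle drawn with `<circle>`. Its stroke #ff00ff means score at S384, F1564. After flipping Y the toolpath is (129.70,83.25) → (123.78,97.54) → (109.49,103.46) → (95.20,97.54) → (89.28,83.25) → (95.20,68.96) → (109.49,63.04) → (123.78,68.96) → (129.70,83.25), returning to the start.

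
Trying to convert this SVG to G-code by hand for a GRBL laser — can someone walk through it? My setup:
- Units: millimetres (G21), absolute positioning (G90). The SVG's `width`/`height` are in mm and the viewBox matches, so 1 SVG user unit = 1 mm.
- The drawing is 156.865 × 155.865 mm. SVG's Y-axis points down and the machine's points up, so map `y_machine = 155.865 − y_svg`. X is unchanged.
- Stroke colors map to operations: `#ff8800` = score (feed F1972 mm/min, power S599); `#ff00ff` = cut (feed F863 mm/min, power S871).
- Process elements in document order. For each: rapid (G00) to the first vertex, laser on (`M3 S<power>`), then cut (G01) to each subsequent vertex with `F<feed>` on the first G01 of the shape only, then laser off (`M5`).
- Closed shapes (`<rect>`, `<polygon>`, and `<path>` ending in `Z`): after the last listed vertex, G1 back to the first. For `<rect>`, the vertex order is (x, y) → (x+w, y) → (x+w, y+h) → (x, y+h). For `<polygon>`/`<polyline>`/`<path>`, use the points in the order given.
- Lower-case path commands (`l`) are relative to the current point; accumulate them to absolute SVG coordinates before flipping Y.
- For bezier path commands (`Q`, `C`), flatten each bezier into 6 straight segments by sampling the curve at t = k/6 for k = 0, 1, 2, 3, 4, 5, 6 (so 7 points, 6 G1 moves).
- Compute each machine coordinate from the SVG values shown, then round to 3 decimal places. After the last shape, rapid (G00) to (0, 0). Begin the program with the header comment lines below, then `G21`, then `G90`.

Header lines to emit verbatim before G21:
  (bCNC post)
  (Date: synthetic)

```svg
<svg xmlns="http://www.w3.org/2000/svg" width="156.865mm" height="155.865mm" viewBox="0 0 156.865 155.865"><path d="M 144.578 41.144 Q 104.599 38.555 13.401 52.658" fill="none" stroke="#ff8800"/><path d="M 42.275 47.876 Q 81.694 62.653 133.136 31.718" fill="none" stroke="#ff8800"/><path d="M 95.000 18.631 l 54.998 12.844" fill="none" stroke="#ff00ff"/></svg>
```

Since the viewBox matches the mm dimensions, user units are millimetres directly. The only transform is the Y-flip y_m = 155.865 − y_svg.

Shape 1 is a quadratic bezier drawn with `<path>`. Its stroke #ff8800 means score at S599, F1972. After flipping Y the toolpath is (144.578,114.721) → (129.829,115.120) → (112.234,114.592) → (91.794,113.137) → (68.509,110.754) → (42.378,107.444) → (13.401,103.207).

Shape 2 is a quadratic bezier drawn with `<path>`. Its stroke #ff8800 means score at S599, F1972. After flipping Y the toolpath is (42.275,107.989) → (55.749,104.333) → (69.890,103.217) → (84.700,104.640) → (100.177,108.603) → (116.323,115.105) → (133.136,124.147).

Shape 3 is a line segment drawn with `<path>`. Its stroke #ff00ff means cut at S871, F863. After flipping Y the toolpath is (95.000,137.234) → (149.998,124.390).

(bCNC post)
(Date: synthetic)
G21
G90
G00 X144.578 Y114.721
M3 S599
G01 X129.829 Y115.120 F1972
G01 X112.234 Y114.592
G01 X91.794 Y113.137
G01 X68.509 Y110.754
G01 X42.378 Y107.444
G01 X13.401 Y103.207
M5
G00 X42.275 Y107.989
M3 S599
G01 X55.749 Y104.333 F1972
G01 X69.890 Y103.217
G01 X84.700 Y104.640
G01 X100.177 Y108.603
G01 X116.323 Y115.105
G01 X133.136 Y124.147
M5
G00 X95.000 Y137.234
M3 S871
G01 X149.998 Y124.390 F863
M5
G00 X0.000 Y0.000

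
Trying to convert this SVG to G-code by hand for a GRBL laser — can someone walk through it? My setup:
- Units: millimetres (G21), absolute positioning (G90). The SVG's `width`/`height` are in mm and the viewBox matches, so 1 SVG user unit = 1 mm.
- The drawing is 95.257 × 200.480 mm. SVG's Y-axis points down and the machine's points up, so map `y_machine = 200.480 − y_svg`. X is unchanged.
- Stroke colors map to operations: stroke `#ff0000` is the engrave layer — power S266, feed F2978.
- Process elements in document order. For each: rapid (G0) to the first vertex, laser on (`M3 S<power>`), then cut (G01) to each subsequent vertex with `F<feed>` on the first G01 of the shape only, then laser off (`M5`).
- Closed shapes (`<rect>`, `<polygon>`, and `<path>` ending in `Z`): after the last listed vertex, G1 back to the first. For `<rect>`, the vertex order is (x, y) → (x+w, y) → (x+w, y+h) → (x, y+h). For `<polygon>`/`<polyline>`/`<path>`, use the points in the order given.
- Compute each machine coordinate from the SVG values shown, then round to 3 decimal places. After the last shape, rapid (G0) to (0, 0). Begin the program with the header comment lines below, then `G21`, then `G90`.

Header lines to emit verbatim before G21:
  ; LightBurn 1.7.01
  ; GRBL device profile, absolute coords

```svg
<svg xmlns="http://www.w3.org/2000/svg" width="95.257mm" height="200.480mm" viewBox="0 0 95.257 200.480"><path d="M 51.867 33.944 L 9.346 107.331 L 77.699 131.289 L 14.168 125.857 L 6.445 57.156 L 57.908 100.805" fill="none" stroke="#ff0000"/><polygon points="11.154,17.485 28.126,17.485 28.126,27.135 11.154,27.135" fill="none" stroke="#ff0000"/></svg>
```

Since the viewBox matches the mm dimensions, user units are millimetres directly. The only transform is the Y-flip y_m = 200.480 − y_svg.

Shape 1 is a open polyline drawn with `<path>`. Its stroke #ff0000 means engrave at S266, F2978. After flipping Y the toolpath is (51.867,166.536) → (9.346,93.149) → (77.699,69.191) → (14.168,74.623) → (6.445,143.324) → (57.908,99.675).

Shape 2 is a rectangle drawn with `<polygon>`. Its stroke #ff0000 means engrave at S266, F2978. After flipping Y the toolpath is (11.154,182.995) → (28.126,182.995) → (28.126,173.345) → (11.154,173.345) → (11.154,182.995), returning to the start.

; LightBurn 1.7.01
; GRBL device profile, absolute coords
G21
G90
G0 X51.867 Y166.536
M3 S266
G01 X9.346 Y93.149 F2978
G01 X77.699 Y69.191
G01 X14.168 Y74.623
G01 X6.445 Y143.324
G01 X57.908 Y99.675
M5
G0 X11.154 Y182.995
M3 S266
G01 X28.126 Y182.995 F2978
G01 X28.126 Y173.345
G01 X11.154 Y173.345
G01 X11.154 Y182.995
M5
G0 X0.000 Y0.000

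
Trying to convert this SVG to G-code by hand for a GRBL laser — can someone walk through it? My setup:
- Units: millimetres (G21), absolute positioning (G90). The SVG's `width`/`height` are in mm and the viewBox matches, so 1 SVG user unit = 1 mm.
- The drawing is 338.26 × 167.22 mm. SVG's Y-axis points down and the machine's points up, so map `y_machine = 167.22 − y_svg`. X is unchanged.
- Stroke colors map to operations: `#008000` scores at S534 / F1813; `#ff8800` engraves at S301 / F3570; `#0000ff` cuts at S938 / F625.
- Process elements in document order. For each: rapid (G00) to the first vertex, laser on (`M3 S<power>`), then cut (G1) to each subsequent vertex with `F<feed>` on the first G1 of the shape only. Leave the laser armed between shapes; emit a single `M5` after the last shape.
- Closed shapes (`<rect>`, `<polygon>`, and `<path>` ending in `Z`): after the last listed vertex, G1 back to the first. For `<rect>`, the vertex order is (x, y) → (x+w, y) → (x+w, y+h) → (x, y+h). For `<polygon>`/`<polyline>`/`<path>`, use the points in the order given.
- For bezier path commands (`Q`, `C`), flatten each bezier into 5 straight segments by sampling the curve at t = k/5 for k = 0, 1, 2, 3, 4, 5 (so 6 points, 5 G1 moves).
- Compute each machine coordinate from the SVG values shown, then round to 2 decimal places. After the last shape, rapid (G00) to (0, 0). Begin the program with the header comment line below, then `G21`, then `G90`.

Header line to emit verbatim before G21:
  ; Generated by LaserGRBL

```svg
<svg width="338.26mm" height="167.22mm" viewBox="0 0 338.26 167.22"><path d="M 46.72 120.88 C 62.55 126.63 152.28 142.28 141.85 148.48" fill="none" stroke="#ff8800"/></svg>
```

Since the viewBox matches the mm dimensions, user units are millimetres directly. The only transform is the Y-flip y_m = 167.22 − y_svg.

Shape 1 is a cubic bezier drawn with `<path>`. Its stroke #ff8800 means engrave at S301, F3570. After flipping Y the toolpath is (46.72,46.34) → (63.69,41.86) → (90.05,35.93) → (117.43,29.48) → (137.48,23.44) → (141.85,18.74).

; Generated by LaserGRBL
G21
G90
G00 X46.72 Y46.34
M3 S301
G1 X63.69 Y41.86 F3570
G1 X90.05 Y35.93
G1 X117.43 Y29.48
G1 X137.48 Y23.44
G1 X141.85 Y18.74
M5
G00 X0.00 Y0.00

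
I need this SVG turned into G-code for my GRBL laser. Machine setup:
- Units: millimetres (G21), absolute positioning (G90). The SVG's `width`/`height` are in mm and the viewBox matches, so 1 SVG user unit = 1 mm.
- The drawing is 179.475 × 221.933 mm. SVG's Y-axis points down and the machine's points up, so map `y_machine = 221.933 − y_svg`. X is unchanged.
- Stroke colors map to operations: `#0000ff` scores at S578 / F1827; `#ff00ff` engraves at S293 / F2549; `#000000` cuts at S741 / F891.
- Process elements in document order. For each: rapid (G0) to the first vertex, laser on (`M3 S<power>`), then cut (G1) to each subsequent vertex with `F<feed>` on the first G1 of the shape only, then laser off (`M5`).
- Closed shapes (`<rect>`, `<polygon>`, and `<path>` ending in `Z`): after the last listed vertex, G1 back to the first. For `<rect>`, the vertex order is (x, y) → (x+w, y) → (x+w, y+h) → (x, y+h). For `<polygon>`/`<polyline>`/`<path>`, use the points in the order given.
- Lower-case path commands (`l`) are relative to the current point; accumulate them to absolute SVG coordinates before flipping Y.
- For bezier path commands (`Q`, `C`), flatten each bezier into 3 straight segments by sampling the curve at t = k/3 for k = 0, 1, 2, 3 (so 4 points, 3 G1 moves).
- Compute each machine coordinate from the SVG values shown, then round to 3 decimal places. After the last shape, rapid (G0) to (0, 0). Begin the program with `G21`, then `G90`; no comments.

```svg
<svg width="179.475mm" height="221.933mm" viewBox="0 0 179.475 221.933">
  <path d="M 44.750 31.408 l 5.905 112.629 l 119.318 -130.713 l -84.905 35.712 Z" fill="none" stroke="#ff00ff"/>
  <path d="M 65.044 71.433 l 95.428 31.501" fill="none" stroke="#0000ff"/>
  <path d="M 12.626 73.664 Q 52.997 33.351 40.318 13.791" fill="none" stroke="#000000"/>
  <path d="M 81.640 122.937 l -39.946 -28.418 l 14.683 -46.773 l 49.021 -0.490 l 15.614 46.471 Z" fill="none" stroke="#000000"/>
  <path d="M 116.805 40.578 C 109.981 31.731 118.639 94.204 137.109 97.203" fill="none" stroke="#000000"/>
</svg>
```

viewBox `0 0 179.475 221.933` with mm width/height → 1 unit = 1 mm. Flip: y_m = 221.933 − y_svg.

**Shape 1** — `<path>` closed polygon, stroke `#ff00ff` → engrave (S293, F2549). Machine vertices: (44.750,190.525) → (50.655,77.896) → (169.973,208.609) → (85.068,172.897) → (44.750,190.525). Closed: final G1 returns to the first vertex.

**Shape 2** — `<path>` line segment, stroke `#0000ff` → score (S578, F1827). Machine vertices: (65.044,150.500) → (160.472,118.999). Open path.

**Shape 3** — `<path>` quadratic bezier, stroke `#000000` → cut (S741, F891). Control points (SVG): P0=(12.626,73.664), P1=(52.997,33.351), P2=(40.318,13.791); sampled at t=k/3. Machine vertices: (12.626,148.269) → (33.646,172.838) → (42.876,192.796) → (40.318,208.142). Open path.

**Shape 4** — `<path>` regular polygon, stroke `#000000` → cut (S741, F891). Machine vertices: (81.640,98.996) → (41.694,127.414) → (56.377,174.187) → (105.398,174.677) → (121.012,128.206) → (81.640,98.996). Closed: final G1 returns to the first vertex.

**Shape 5** — `<path>` cubic bezier, stroke `#000000` → cut (S741, F891). Control points (SVG): P0=(116.805,40.578), P1=(109.981,31.731), P2=(118.639,94.204), P3=(137.109,97.203); sampled at t=k/3. Machine vertices: (116.805,181.355) → (114.932,171.273) → (122.120,142.709) → (137.109,124.730). Open path.

G21
G90
G0 X44.750 Y190.525
M3 S293
G1 X50.655 Y77.896 F2549
G1 X169.973 Y208.609
G1 X85.068 Y172.897
G1 X44.750 Y190.525
M5
G0 X65.044 Y150.500
M3 S578
G1 X160.472 Y118.999 F1827
M5
G0 X12.626 Y148.269
M3 S741
G1 X33.646 Y172.838 F891
G1 X42.876 Y192.796
G1 X40.318 Y208.142
M5
G0 X81.640 Y98.996
M3 S741
G1 X41.694 Y127.414 F891
G1 X56.377 Y174.187
G1 X105.398 Y174.677
G1 X121.012 Y128.206
G1 X81.640 Y98.996
M5
G0 X116.805 Y181.355
M3 S741
G1 X114.932 Y171.273 F891
G1 X122.120 Y142.709
G1 X137.109 Y124.730
M5
G0 X0.000 Y0.000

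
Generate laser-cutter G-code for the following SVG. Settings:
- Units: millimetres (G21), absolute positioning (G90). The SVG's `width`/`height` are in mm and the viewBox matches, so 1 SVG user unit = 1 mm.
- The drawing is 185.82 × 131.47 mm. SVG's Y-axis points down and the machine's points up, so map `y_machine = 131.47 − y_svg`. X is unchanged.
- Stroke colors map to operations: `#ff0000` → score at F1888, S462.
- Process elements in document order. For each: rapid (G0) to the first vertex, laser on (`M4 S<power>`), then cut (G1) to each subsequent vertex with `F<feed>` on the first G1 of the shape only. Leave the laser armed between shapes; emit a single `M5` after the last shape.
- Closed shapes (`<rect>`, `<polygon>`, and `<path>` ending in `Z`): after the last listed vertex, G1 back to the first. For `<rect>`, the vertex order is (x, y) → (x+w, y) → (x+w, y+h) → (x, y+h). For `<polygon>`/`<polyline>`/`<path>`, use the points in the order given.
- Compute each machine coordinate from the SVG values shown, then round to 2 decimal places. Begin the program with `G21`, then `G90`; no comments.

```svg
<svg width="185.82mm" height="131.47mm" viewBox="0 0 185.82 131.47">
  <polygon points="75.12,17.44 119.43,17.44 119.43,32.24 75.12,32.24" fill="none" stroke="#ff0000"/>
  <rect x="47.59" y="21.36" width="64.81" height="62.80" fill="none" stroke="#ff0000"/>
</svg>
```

G21
G90
G0 X75.12 Y114.03
M4 S462
G1 X119.43 Y114.03 F1888
G1 X119.43 Y99.23
G1 X75.12 Y99.23
G1 X75.12 Y114.03
G0 X47.59 Y110.11
M4 S462
G1 X112.40 Y110.11 F1888
G1 X112.40 Y47.31
G1 X47.59 Y47.31
G1 X47.59 Y110.11
M5

Since the viewBox matches the mm dimensions, user units are millimetres directly. The only transform is the Y-flip y_m = 131.47 − y_svg.

Shape 1 is a rectangle drawn with `<polygon>`. Its stroke #ff0000 means score at S462, F1888. After flipping Y the toolpath is (75.12,114.03) → (119.43,114.03) → (119.43,99.23) → (75.12,99.23) → (75.12,114.03), returning to the start.

Shape 2 is a rectangle drawn with `<rect>`. Its stroke #ff0000 means score at S462, F1888. After flipping Y the toolpath is (47.59,110.11) → (112.40,110.11) → (112.40,47.31) → (47.59,47.31) → (47.59,110.11), returning to the start.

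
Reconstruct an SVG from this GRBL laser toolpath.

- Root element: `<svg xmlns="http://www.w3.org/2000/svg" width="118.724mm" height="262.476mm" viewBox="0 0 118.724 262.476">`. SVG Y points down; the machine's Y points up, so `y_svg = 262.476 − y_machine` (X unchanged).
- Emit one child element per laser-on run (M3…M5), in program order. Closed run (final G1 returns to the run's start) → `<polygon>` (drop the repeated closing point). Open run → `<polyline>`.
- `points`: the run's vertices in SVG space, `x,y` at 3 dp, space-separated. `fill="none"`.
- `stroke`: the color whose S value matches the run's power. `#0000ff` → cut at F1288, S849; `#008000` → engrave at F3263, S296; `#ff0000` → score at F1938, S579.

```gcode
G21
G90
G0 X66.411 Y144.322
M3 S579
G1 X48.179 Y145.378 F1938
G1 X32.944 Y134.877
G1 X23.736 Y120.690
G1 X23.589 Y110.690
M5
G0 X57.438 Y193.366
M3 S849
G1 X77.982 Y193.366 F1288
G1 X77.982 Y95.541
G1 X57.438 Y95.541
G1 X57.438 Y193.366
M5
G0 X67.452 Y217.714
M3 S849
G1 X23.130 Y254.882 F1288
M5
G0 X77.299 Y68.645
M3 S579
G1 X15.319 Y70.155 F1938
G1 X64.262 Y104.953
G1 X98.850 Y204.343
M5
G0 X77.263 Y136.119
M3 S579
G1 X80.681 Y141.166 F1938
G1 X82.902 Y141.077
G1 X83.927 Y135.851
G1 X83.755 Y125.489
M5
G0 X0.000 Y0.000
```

<svg xmlns="http://www.w3.org/2000/svg" width="118.724mm" height="262.476mm" viewBox="0 0 118.724 262.476">
  <polyline points="66.411,118.154 48.179,117.098 32.944,127.599 23.736,141.786 23.589,151.786" fill="none" stroke="#ff0000"/>
  <polygon points="57.438,69.110 77.982,69.110 77.982,166.935 57.438,166.935" fill="none" stroke="#0000ff"/>
  <polyline points="67.452,44.762 23.130,7.594" fill="none" stroke="#0000ff"/>
  <polyline points="77.299,193.831 15.319,192.321 64.262,157.523 98.850,58.133" fill="none" stroke="#ff0000"/>
  <polyline points="77.263,126.357 80.681,121.310 82.902,121.399 83.927,126.625 83.755,136.987" fill="none" stroke="#ff0000"/>
</svg>

Each laser-on run becomes one SVG element. Flip Y back into SVG space with y_svg = 262.476 − y_machine.

Run 1: power S579 maps to stroke `#ff0000` (score). The run is open, so emit a `<polyline>` with points (Y-flipped): 66.411,118.154 48.179,117.098 32.944,127.599 23.736,141.786 23.589,151.786.

Run 2: the run's S849 means `#0000ff` (cut). The run returns to its start, so emit a `<polygon>` with points (Y-flipped): 57.438,69.110 77.982,69.110 77.982,166.935 57.438,166.935.

Run 3: S849 ⇒ cut layer `#0000ff`. The run is open, so emit a `<polyline>` with points (Y-flipped): 67.452,44.762 23.130,7.594.

Run 4: the run's S579 means `#ff0000` (score). The run is open, so emit a `<polyline>` with points (Y-flipped): 77.299,193.831 15.319,192.321 64.262,157.523 98.850,58.133.

Run 5: S579 ⇒ score layer `#ff0000`. The run is open, so emit a `<polyline>` with points (Y-flipped): 77.263,126.357 80.681,121.310 82.902,121.399 83.927,126.625 83.755,136.987.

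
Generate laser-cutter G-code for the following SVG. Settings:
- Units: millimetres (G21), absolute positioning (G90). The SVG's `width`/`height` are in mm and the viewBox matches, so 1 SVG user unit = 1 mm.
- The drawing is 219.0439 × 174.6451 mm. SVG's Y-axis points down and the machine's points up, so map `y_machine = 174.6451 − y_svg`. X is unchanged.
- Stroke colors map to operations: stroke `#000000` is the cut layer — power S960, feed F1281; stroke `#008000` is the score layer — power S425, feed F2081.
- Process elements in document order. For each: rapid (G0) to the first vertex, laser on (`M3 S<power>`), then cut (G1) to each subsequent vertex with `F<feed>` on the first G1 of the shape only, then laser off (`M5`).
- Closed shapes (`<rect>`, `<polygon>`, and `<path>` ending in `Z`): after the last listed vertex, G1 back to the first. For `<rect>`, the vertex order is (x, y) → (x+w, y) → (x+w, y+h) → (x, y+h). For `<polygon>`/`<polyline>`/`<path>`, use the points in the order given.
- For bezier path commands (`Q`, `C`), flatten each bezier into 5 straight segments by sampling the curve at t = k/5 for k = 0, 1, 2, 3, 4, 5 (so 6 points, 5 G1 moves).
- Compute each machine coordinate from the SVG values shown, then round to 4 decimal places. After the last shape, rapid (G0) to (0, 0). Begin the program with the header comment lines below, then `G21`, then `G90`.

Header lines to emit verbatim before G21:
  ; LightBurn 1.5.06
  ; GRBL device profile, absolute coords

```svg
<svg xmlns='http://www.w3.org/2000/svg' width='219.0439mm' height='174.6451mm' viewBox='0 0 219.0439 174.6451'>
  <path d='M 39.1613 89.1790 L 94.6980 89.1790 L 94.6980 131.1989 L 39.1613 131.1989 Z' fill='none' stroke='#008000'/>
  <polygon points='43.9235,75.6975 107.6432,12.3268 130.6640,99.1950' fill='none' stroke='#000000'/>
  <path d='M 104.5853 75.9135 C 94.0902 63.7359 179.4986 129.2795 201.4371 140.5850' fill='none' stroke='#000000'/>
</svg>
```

viewBox `0 0 219.0439 174.6451` with mm width/height → 1 unit = 1 mm. Flip: y_m = 174.6451 − y_svg.

**Shape 1** — `<path>` rectangle, stroke `#008000` → score (S425, F2081). Machine vertices: (39.1613,85.4661) → (94.6980,85.4661) → (94.6980,43.4462) → (39.1613,43.4462) → (39.1613,85.4661). Closed: final G1 returns to the first vertex.

**Shape 2** — `<polygon>` regular polygon, stroke `#000000` → cut (S960, F1281). Machine vertices: (43.9235,98.9476) → (107.6432,162.3183) → (130.6640,75.4501) → (43.9235,98.9476). Closed: final G1 returns to the first vertex.

**Shape 3** — `<path>` cubic bezier, stroke `#000000` → cut (S960, F1281). Control points (SVG): P0=(104.5853,75.9135), P1=(94.0902,63.7359), P2=(179.4986,129.2795), P3=(201.4371,140.5850); sampled at t=k/5. Machine vertices: (104.5853,98.7316) → (108.5217,97.7673) → (127.8250,84.4839) → (154.8452,65.2156) → (181.9326,46.2963) → (201.4371,34.0601). Open path.

; LightBurn 1.5.06
; GRBL device profile, absolute coords
G21
G90
G0 X39.1613 Y85.4661
M3 S425
G1 X94.6980 Y85.4661 F2081
G1 X94.6980 Y43.4462
G1 X39.1613 Y43.4462
G1 X39.1613 Y85.4661
M5
G0 X43.9235 Y98.9476
M3 S960
G1 X107.6432 Y162.3183 F1281
G1 X130.6640 Y75.4501
G1 X43.9235 Y98.9476
M5
G0 X104.5853 Y98.7316
M3 S960
G1 X108.5217 Y97.7673 F1281
G1 X127.8250 Y84.4839
G1 X154.8452 Y65.2156
G1 X181.9326 Y46.2963
G1 X201.4371 Y34.0601
M5
G0 X0.0000 Y0.0000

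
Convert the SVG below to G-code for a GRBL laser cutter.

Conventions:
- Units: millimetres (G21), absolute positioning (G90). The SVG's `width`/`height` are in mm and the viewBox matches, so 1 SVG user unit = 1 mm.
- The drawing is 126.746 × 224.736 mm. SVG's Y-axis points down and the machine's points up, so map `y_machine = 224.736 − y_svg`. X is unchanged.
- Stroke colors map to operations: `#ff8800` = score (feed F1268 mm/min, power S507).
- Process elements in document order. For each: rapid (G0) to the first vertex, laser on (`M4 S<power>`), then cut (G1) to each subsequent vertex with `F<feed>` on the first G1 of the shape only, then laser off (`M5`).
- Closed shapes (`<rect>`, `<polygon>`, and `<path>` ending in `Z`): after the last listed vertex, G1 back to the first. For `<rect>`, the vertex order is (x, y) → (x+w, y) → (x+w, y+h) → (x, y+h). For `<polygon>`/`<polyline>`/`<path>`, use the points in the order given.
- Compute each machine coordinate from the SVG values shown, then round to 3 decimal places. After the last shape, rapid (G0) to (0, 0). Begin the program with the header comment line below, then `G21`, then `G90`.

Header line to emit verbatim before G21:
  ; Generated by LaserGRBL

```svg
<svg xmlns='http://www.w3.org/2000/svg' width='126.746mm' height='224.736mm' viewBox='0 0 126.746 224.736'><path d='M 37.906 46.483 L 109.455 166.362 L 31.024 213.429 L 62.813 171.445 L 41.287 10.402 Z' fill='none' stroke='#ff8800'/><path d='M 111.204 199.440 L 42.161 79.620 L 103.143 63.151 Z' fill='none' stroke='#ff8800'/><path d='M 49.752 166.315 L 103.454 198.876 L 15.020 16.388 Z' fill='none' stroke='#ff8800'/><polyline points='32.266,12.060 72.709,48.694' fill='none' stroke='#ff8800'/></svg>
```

viewBox `0 0 126.746 224.736` with mm width/height → 1 unit = 1 mm. Flip: y_m = 224.736 − y_svg.

**Shape 1** — `<path>` closed polygon, stroke `#ff8800` → score (S507, F1268). Machine vertices: (37.906,178.253) → (109.455,58.374) → (31.024,11.307) → (62.813,53.291) → (41.287,214.334) → (37.906,178.253). Closed: final G1 returns to the first vertex.

**Shape 2** — `<path>` closed polygon, stroke `#ff8800` → score (S507, F1268). Machine vertices: (111.204,25.296) → (42.161,145.116) → (103.143,161.585) → (111.204,25.296). Closed: final G1 returns to the first vertex.

**Shape 3** — `<path>` closed polygon, stroke `#ff8800` → score (S507, F1268). Machine vertices: (49.752,58.421) → (103.454,25.860) → (15.020,208.348) → (49.752,58.421). Closed: final G1 returns to the first vertex.

**Shape 4** — `<polyline>` line segment, stroke `#ff8800` → score (S507, F1268). Machine vertices: (32.266,212.676) → (72.709,176.042). Open path.

; Generated by LaserGRBL
G21
G90
G0 X37.906 Y178.253
M4 S507
G1 X109.455 Y58.374 F1268
G1 X31.024 Y11.307
G1 X62.813 Y53.291
G1 X41.287 Y214.334
G1 X37.906 Y178.253
M5
G0 X111.204 Y25.296
M4 S507
G1 X42.161 Y145.116 F1268
G1 X103.143 Y161.585
G1 X111.204 Y25.296
M5
G0 X49.752 Y58.421
M4 S507
G1 X103.454 Y25.860 F1268
G1 X15.020 Y208.348
G1 X49.752 Y58.421
M5
G0 X32.266 Y212.676
M4 S507
G1 X72.709 Y176.042 F1268
M5
G0 X0.000 Y0.000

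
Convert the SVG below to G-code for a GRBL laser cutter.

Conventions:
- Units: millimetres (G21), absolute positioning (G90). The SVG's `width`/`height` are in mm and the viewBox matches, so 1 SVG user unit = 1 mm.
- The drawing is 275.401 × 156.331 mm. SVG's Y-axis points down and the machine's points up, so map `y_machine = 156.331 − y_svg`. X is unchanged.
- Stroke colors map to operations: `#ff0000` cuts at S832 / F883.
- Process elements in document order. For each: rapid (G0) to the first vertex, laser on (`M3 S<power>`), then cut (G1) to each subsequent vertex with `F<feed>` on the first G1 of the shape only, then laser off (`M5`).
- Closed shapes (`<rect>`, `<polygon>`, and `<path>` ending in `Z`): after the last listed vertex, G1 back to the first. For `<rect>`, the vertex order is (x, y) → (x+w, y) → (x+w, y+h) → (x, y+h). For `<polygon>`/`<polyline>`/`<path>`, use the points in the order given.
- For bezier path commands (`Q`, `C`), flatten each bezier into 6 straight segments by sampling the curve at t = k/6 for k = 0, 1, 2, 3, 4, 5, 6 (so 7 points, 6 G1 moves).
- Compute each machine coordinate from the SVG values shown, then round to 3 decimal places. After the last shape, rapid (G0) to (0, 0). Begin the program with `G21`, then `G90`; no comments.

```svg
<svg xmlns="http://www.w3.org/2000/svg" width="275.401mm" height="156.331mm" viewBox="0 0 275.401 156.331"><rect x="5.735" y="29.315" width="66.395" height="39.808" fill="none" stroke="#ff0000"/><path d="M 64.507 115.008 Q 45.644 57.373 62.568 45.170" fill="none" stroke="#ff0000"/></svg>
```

G21
G90
G0 X5.735 Y127.016
M3 S832
G1 X72.130 Y127.016 F883
G1 X72.130 Y87.208
G1 X5.735 Y87.208
G1 X5.735 Y127.016
M5
G0 X64.507 Y41.323
M3 S832
G1 X59.213 Y59.273 F883
G1 X55.908 Y74.698
G1 X54.591 Y87.600
G1 X55.262 Y97.978
G1 X57.921 Y105.831
G1 X62.568 Y111.161
M5
G0 X0.000 Y0.000

viewBox `0 0 275.401 156.331` with mm width/height → 1 unit = 1 mm. Flip: y_m = 156.331 − y_svg.

**Shape 1** — `<rect>` rectangle, stroke `#ff0000` → cut (S832, F883). Machine vertices: (5.735,127.016) → (72.130,127.016) → (72.130,87.208) → (5.735,87.208) → (5.735,127.016). Closed: final G1 returns to the first vertex.

**Shape 2** — `<path>` quadratic bezier, stroke `#ff0000` → cut (S832, F883). Control points (SVG): P0=(64.507,115.008), P1=(45.644,57.373), P2=(62.568,45.170); sampled at t=k/6. Machine vertices: (64.507,41.323) → (59.213,59.273) → (55.908,74.698) → (54.591,87.600) → (55.262,97.978) → (57.921,105.831) → (62.568,111.161). Open path.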